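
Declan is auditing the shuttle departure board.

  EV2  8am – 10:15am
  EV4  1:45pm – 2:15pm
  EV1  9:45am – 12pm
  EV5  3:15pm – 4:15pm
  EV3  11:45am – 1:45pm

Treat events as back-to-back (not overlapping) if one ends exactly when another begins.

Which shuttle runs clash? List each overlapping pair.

Sorted by start: EV2, EV1, EV3, EV4, EV5.
EV1 starts before EV2 ends → EV2 and EV1 overlap.
EV3 starts after EV2 ends — done with EV2.
EV3 starts before EV1 ends → EV1 and EV3 overlap.
EV4 starts after EV1 ends — done with EV1.
EV4 starts exactly when EV3 ends (back-to-back, no overlap) — done with EV3.
EV5 starts after EV4 ends.

EV1 & EV2, EV1 & EV3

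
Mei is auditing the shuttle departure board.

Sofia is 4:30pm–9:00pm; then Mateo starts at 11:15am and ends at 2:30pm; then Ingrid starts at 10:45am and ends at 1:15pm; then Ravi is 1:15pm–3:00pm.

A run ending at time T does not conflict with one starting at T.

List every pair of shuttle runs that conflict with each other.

Ingrid & Mateo, Mateo & Ravi

Sorted by start: Ingrid, Mateo, Ravi, Sofia.
Mateo starts before Ingrid ends → Ingrid and Mateo overlap.
Ravi starts exactly when Ingrid ends (back-to-back, no overlap); Ingrid is clear from here.
Ravi starts before Mateo ends → Mateo and Ravi overlap.
Sofia starts after Mateo ends.
Sofia starts after Ravi ends.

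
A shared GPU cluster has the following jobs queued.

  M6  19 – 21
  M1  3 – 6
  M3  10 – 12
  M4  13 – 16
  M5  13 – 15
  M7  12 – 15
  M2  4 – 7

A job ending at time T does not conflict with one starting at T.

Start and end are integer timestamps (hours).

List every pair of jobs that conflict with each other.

Sorted by start: M1, M2, M3, M7, M4, M5, M6.
M2 starts before M1 ends → M1 and M2 overlap.
M3 starts after M1 ends; M1 is clear from here.
M3 starts after M2 ends; M2 is clear from here.
M7 starts exactly when M3 ends (back-to-back, no overlap); M3 is clear from here.
M4 starts before M7 ends → M7 and M4 overlap.
M5 starts before M7 ends → M7 and M5 overlap.
M6 starts after M7 ends.
M5 starts before M4 ends → M4 and M5 overlap.
M6 starts after M4 ends.
M6 starts after M5 ends.

M1 & M2, M4 & M5, M4 & M7, M5 & M7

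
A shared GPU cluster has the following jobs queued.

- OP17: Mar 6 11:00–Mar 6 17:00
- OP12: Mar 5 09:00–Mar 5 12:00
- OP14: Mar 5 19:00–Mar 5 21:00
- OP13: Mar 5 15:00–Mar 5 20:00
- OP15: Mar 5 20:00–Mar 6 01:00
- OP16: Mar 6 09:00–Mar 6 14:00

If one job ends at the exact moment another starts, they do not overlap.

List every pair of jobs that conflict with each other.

Sorted by start: OP12, OP13, OP14, OP15, OP16, OP17.
OP13 starts after OP12 ends; OP12 is clear from here.
OP14 starts before OP13 ends → OP13 and OP14 overlap.
OP15 starts exactly when OP13 ends (back-to-back, no overlap); OP13 is clear from here.
OP15 starts before OP14 ends → OP14 and OP15 overlap.
OP16 starts after OP14 ends; OP14 is clear from here.
OP16 starts after OP15 ends; OP15 is clear from here.
OP17 starts before OP16 ends → OP16 and OP17 overlap.

OP13 & OP14, OP14 & OP15, OP16 & OP17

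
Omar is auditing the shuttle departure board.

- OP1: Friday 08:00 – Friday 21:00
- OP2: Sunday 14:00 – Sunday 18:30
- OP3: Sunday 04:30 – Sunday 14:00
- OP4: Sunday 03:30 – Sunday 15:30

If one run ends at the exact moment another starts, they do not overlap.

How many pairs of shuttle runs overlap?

2

Sorted by start: OP1, OP4, OP3, OP2.
OP4 starts after OP1 ends, so OP1 has no further overlaps.
OP3 starts before OP4 ends → OP4 and OP3 overlap.
OP2 starts before OP4 ends → OP4 and OP2 overlap.
OP2 starts exactly when OP3 ends (back-to-back, no overlap).
Overlapping pairs: OP2 & OP4, OP3 & OP4 — 2 in total.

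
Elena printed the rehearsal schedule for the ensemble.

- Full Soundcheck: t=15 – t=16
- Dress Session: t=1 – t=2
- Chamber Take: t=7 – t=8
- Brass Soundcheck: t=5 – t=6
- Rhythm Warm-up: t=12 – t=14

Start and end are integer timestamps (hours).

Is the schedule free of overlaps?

Sorted by start: Dress Session, Brass Soundcheck, Chamber Take, Rhythm Warm-up, Full Soundcheck.
Brass Soundcheck starts after Dress Session ends — done with Dress Session.
Chamber Take starts after Brass Soundcheck ends — done with Brass Soundcheck.
Rhythm Warm-up starts after Chamber Take ends — done with Chamber Take.
Full Soundcheck starts after Rhythm Warm-up ends.
Every pair is clear; the schedule has no overlaps.

Yes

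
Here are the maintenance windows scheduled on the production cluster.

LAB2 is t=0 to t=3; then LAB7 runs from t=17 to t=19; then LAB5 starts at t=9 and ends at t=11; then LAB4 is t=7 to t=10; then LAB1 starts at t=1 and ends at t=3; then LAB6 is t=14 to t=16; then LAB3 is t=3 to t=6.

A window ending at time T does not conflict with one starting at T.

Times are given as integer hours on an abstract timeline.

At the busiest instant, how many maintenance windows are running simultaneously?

Walk through starts and ends in time order (an end at T is processed before a start at T):
t=0 start LAB2 → 1
t=1 start LAB1 → 2
t=3 end LAB1 → 1
t=3 end LAB2 → 0
t=3 start LAB3 → 1
t=6 end LAB3 → 0
t=7 start LAB4 → 1
t=9 start LAB5 → 2
t=10 end LAB4 → 1
t=11 end LAB5 → 0
t=14 start LAB6 → 1
t=16 end LAB6 → 0
t=17 start LAB7 → 1
t=19 end LAB7 → 0
Peak is 2, at t=1 (LAB1, LAB2).

2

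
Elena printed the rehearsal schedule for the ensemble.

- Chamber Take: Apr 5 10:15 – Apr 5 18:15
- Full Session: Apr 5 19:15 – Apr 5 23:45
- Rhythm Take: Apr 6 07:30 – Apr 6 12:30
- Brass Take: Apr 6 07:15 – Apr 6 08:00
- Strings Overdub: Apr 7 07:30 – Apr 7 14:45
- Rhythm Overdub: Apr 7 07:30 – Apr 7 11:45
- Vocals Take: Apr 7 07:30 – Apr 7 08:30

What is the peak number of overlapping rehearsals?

3

Walk through starts and ends in time order (an end at T is processed before a start at T):
Apr 5 10:15 start Chamber Take → 1
Apr 5 18:15 end Chamber Take → 0
Apr 5 19:15 start Full Session → 1
Apr 5 23:45 end Full Session → 0
Apr 6 07:15 start Brass Take → 1
Apr 6 07:30 start Rhythm Take → 2
Apr 6 08:00 end Brass Take → 1
Apr 6 12:30 end Rhythm Take → 0
Apr 7 07:30 start Rhythm Overdub → 1
Apr 7 07:30 start Strings Overdub → 2
Apr 7 07:30 start Vocals Take → 3
Apr 7 08:30 end Vocals Take → 2
Apr 7 11:45 end Rhythm Overdub → 1
Apr 7 14:45 end Strings Overdub → 0
Peak is 3, at Apr 7 07:30 (Rhythm Overdub, Strings Overdub, Vocals Take).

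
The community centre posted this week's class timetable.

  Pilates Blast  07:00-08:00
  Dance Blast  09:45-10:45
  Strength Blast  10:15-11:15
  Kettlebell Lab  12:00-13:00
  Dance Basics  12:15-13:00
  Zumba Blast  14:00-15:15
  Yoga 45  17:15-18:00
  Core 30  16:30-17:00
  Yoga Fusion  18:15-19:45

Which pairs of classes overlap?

Check each pair: they overlap iff neither finishes before the other starts.
Sorted by start: Pilates Blast, Dance Blast, Strength Blast, Kettlebell Lab, Dance Basics, Zumba Blast, Core 30, Yoga 45, Yoga Fusion.
Dance Blast starts after Pilates Blast ends — done with Pilates Blast.
Strength Blast starts before Dance Blast ends → Dance Blast and Strength Blast overlap.
Kettlebell Lab starts after Dance Blast ends — done with Dance Blast.
Kettlebell Lab starts after Strength Blast ends — done with Strength Blast.
Dance Basics starts before Kettlebell Lab ends → Kettlebell Lab and Dance Basics overlap.
Zumba Blast starts after Kettlebell Lab ends — done with Kettlebell Lab.
Zumba Blast starts after Dance Basics ends — done with Dance Basics.
Core 30 starts after Zumba Blast ends — done with Zumba Blast.
Yoga 45 starts after Core 30 ends — done with Core 30.
Yoga Fusion starts after Yoga 45 ends.

Dance Basics & Kettlebell Lab, Dance Blast & Strength Blast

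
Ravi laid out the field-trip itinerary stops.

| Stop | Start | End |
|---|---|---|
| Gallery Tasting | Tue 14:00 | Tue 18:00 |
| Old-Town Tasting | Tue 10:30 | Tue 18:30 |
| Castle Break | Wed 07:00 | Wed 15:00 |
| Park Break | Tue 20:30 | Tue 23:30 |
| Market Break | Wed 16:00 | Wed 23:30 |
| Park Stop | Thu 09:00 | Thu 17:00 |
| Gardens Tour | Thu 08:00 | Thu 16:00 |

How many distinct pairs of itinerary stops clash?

2

Sorted by start: Old-Town Tasting, Gallery Tasting, Park Break, Castle Break, Market Break, Gardens Tour, Park Stop.
Gallery Tasting starts before Old-Town Tasting ends → Old-Town Tasting and Gallery Tasting overlap.
Park Break starts after Old-Town Tasting ends, so Old-Town Tasting has no further overlaps.
Park Break starts after Gallery Tasting ends, so Gallery Tasting has no further overlaps.
Castle Break starts after Park Break ends, so Park Break has no further overlaps.
Market Break starts after Castle Break ends, so Castle Break has no further overlaps.
Gardens Tour starts after Market Break ends, so Market Break has no further overlaps.
Park Stop starts before Gardens Tour ends → Gardens Tour and Park Stop overlap.
Overlapping pairs: Gallery Tasting & Old-Town Tasting, Gardens Tour & Park Stop — 2 in total.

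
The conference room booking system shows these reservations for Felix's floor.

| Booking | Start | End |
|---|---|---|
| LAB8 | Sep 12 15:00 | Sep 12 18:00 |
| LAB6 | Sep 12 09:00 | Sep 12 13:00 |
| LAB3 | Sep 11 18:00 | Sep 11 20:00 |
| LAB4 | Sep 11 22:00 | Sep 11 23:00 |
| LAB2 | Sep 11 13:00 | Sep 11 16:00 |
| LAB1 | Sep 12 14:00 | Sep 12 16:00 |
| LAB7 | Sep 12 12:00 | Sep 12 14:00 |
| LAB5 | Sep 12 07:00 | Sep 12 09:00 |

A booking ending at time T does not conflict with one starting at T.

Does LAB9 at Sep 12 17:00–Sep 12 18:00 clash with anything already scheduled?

LAB2: ends Sep 11 16:00 at or before LAB9 starts Sep 12 17:00 → clear.
LAB3: ends Sep 11 20:00 at or before LAB9 starts Sep 12 17:00 → clear.
LAB4: ends Sep 11 23:00 at or before LAB9 starts Sep 12 17:00 → clear.
LAB5: ends Sep 12 09:00 at or before LAB9 starts Sep 12 17:00 → clear.
LAB6: ends Sep 12 13:00 at or before LAB9 starts Sep 12 17:00 → clear.
LAB7: ends Sep 12 14:00 at or before LAB9 starts Sep 12 17:00 → clear.
LAB1: ends Sep 12 16:00 at or before LAB9 starts Sep 12 17:00 → clear.
LAB8: starts Sep 12 15:00 before LAB9 ends Sep 12 18:00, and ends Sep 12 18:00 after LAB9 starts Sep 12 17:00 → overlap.
LAB9 overlaps LAB8.

Yes — it overlaps LAB8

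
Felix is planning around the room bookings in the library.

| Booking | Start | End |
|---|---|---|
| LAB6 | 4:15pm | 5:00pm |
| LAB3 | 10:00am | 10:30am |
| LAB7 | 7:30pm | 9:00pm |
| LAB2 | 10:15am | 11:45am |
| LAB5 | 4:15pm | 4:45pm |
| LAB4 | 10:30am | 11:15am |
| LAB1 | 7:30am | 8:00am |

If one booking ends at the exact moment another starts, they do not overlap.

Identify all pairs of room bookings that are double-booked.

LAB2 & LAB3, LAB2 & LAB4, LAB5 & LAB6

Check each pair: they overlap iff neither finishes before the other starts.
Sorted by start: LAB1, LAB3, LAB2, LAB4, LAB5, LAB6, LAB7.
LAB3 starts after LAB1 ends, so nothing later overlaps LAB1 either.
LAB2 starts before LAB3 ends → LAB3 and LAB2 overlap.
LAB4 starts exactly when LAB3 ends (back-to-back, no overlap), so nothing later overlaps LAB3 either.
LAB4 starts before LAB2 ends → LAB2 and LAB4 overlap.
LAB5 starts after LAB2 ends, so nothing later overlaps LAB2 either.
LAB5 starts after LAB4 ends, so nothing later overlaps LAB4 either.
LAB6 starts before LAB5 ends → LAB5 and LAB6 overlap.
LAB7 starts after LAB5 ends.
LAB7 starts after LAB6 ends.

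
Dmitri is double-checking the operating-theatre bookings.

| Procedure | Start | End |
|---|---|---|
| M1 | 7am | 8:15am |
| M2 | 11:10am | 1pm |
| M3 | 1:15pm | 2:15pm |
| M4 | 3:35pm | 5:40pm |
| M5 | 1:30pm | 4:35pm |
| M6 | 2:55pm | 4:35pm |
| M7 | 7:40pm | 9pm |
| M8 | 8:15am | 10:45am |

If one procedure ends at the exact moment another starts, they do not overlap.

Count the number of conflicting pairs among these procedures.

Sorted by start: M1, M8, M2, M3, M5, M6, M4, M7.
M8 starts exactly when M1 ends (back-to-back, no overlap) — done with M1.
M2 starts after M8 ends — done with M8.
M3 starts after M2 ends — done with M2.
M5 starts before M3 ends → M3 and M5 overlap.
M6 starts after M3 ends — done with M3.
M6 starts before M5 ends → M5 and M6 overlap.
M4 starts before M5 ends → M5 and M4 overlap.
M7 starts after M5 ends.
M4 starts before M6 ends → M6 and M4 overlap.
M7 starts after M6 ends.
M7 starts after M4 ends.
Overlapping pairs: M3 & M5, M4 & M5, M4 & M6, M5 & M6 — 4 in total.

4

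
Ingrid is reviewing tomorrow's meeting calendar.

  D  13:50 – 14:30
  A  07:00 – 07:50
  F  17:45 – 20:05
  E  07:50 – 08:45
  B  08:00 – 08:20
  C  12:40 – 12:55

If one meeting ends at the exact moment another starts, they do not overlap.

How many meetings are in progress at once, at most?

Sort all start/end points and keep a running count:
07:00 start A → 1
07:50 end A → 0
07:50 start E → 1
08:00 start B → 2
08:20 end B → 1
08:45 end E → 0
12:40 start C → 1
12:55 end C → 0
13:50 start D → 1
14:30 end D → 0
17:45 start F → 1
20:05 end F → 0
Peak is 2, at 08:00 (B, E).

2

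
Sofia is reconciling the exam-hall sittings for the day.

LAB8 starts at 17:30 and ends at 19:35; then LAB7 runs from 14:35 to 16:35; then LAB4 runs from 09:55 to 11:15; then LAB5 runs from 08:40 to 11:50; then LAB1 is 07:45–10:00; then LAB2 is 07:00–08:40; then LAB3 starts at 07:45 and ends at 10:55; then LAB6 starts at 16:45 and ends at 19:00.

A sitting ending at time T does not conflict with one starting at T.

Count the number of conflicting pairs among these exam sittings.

Sorted by start: LAB2, LAB1, LAB3, LAB5, LAB4, LAB7, LAB6, LAB8.
LAB1 starts before LAB2 ends → LAB2 and LAB1 overlap.
LAB3 starts before LAB2 ends → LAB2 and LAB3 overlap.
LAB5 starts exactly when LAB2 ends (back-to-back, no overlap), so nothing later overlaps LAB2 either.
LAB3 starts before LAB1 ends → LAB1 and LAB3 overlap.
LAB5 starts before LAB1 ends → LAB1 and LAB5 overlap.
LAB4 starts before LAB1 ends → LAB1 and LAB4 overlap.
LAB7 starts after LAB1 ends, so nothing later overlaps LAB1 either.
LAB5 starts before LAB3 ends → LAB3 and LAB5 overlap.
LAB4 starts before LAB3 ends → LAB3 and LAB4 overlap.
LAB7 starts after LAB3 ends, so nothing later overlaps LAB3 either.
LAB4 starts before LAB5 ends → LAB5 and LAB4 overlap.
LAB7 starts after LAB5 ends, so nothing later overlaps LAB5 either.
LAB7 starts after LAB4 ends, so nothing later overlaps LAB4 either.
LAB6 starts after LAB7 ends, so nothing later overlaps LAB7 either.
LAB8 starts before LAB6 ends → LAB6 and LAB8 overlap.
Overlapping pairs: LAB1 & LAB2, LAB1 & LAB3, LAB1 & LAB4, LAB1 & LAB5, LAB2 & LAB3, LAB3 & LAB4, LAB3 & LAB5, LAB4 & LAB5, LAB6 & LAB8 — 9 in total.

9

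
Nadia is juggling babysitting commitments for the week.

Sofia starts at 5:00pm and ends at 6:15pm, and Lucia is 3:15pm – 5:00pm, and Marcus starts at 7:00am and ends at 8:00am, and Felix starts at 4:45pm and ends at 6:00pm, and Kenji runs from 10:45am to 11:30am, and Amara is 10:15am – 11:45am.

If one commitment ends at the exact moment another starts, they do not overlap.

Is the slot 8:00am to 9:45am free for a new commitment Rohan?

Marcus: ends 8:00am at or before Rohan starts 8:00am → clear.
Amara: starts 10:15am at or after Rohan ends 9:45am → clear.
Kenji: starts 10:45am at or after Rohan ends 9:45am → clear.
Lucia: starts 3:15pm at or after Rohan ends 9:45am → clear.
Felix: starts 4:45pm at or after Rohan ends 9:45am → clear.
Sofia: starts 5:00pm at or after Rohan ends 9:45am → clear.

Yes — the slot is free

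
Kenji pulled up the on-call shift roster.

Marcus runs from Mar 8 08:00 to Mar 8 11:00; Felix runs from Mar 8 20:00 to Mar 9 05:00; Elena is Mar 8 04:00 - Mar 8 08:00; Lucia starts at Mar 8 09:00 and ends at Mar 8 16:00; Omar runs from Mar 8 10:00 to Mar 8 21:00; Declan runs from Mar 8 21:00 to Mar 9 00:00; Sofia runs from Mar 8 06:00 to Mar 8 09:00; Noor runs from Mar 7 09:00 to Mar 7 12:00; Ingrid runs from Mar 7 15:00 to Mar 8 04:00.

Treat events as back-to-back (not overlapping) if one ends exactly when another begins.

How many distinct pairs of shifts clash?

Two intervals overlap when each starts before the other ends.
Sorted by start: Noor, Ingrid, Elena, Sofia, Marcus, Lucia, Omar, Felix, Declan.
Ingrid starts after Noor ends; Noor is clear from here.
Elena starts exactly when Ingrid ends (back-to-back, no overlap); Ingrid is clear from here.
Sofia starts before Elena ends → Elena and Sofia overlap.
Marcus starts exactly when Elena ends (back-to-back, no overlap); Elena is clear from here.
Marcus starts before Sofia ends → Sofia and Marcus overlap.
Lucia starts exactly when Sofia ends (back-to-back, no overlap); Sofia is clear from here.
Lucia starts before Marcus ends → Marcus and Lucia overlap.
Omar starts before Marcus ends → Marcus and Omar overlap.
Felix starts after Marcus ends; Marcus is clear from here.
Omar starts before Lucia ends → Lucia and Omar overlap.
Felix starts after Lucia ends; Lucia is clear from here.
Felix starts before Omar ends → Omar and Felix overlap.
Declan starts exactly when Omar ends (back-to-back, no overlap).
Declan starts before Felix ends → Felix and Declan overlap.
Overlapping pairs: Declan & Felix, Elena & Sofia, Felix & Omar, Lucia & Marcus, Lucia & Omar, Marcus & Omar, Marcus & Sofia — 7 in total.

7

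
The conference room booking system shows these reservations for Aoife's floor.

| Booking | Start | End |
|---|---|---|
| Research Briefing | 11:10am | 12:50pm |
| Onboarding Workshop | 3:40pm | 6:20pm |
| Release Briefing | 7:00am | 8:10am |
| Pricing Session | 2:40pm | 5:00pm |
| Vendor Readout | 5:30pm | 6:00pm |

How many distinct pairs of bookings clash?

Two intervals overlap when each starts before the other ends.
Sorted by start: Release Briefing, Research Briefing, Pricing Session, Onboarding Workshop, Vendor Readout.
Research Briefing starts after Release Briefing ends; Release Briefing is clear from here.
Pricing Session starts after Research Briefing ends; Research Briefing is clear from here.
Onboarding Workshop starts before Pricing Session ends → Pricing Session and Onboarding Workshop overlap.
Vendor Readout starts after Pricing Session ends.
Vendor Readout starts before Onboarding Workshop ends → Onboarding Workshop and Vendor Readout overlap.
Overlapping pairs: Onboarding Workshop & Pricing Session, Onboarding Workshop & Vendor Readout — 2 in total.

2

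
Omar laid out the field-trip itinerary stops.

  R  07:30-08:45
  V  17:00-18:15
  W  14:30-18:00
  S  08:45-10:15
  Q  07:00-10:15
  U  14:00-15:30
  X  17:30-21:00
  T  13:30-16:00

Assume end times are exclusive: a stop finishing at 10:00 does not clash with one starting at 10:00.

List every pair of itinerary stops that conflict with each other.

Q & R, Q & S, T & U, T & W, U & W, V & W, V & X, W & X

Check each pair: they overlap iff neither finishes before the other starts.
Sorted by start: Q, R, S, T, U, W, V, X.
R starts before Q ends → Q and R overlap.
S starts before Q ends → Q and S overlap.
T starts after Q ends — done with Q.
S starts exactly when R ends (back-to-back, no overlap) — done with R.
T starts after S ends — done with S.
U starts before T ends → T and U overlap.
W starts before T ends → T and W overlap.
V starts after T ends — done with T.
W starts before U ends → U and W overlap.
V starts after U ends — done with U.
V starts before W ends → W and V overlap.
X starts before W ends → W and X overlap.
X starts before V ends → V and X overlap.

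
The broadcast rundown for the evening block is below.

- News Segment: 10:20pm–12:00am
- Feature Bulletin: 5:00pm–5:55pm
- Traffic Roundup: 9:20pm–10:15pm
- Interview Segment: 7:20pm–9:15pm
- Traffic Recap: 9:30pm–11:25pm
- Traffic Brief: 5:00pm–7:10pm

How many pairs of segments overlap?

3

Sorted by start: Feature Bulletin, Traffic Brief, Interview Segment, Traffic Roundup, Traffic Recap, News Segment.
Traffic Brief starts before Feature Bulletin ends → Feature Bulletin and Traffic Brief overlap.
Interview Segment starts after Feature Bulletin ends; Feature Bulletin is clear from here.
Interview Segment starts after Traffic Brief ends; Traffic Brief is clear from here.
Traffic Roundup starts after Interview Segment ends; Interview Segment is clear from here.
Traffic Recap starts before Traffic Roundup ends → Traffic Roundup and Traffic Recap overlap.
News Segment starts after Traffic Roundup ends.
News Segment starts before Traffic Recap ends → Traffic Recap and News Segment overlap.
Overlapping pairs: Feature Bulletin & Traffic Brief, News Segment & Traffic Recap, Traffic Recap & Traffic Roundup — 3 in total.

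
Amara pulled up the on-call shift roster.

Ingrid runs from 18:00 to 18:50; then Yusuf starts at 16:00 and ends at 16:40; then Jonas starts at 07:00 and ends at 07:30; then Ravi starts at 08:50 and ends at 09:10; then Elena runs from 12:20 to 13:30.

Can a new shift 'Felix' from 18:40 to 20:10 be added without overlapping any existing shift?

No — it overlaps Ingrid

Jonas: ends 07:30 at or before Felix starts 18:40 → clear.
Ravi: ends 09:10 at or before Felix starts 18:40 → clear.
Elena: ends 13:30 at or before Felix starts 18:40 → clear.
Yusuf: ends 16:40 at or before Felix starts 18:40 → clear.
Ingrid: starts 18:00 before Felix ends 20:10, and ends 18:50 after Felix starts 18:40 → overlap.
Felix overlaps Ingrid.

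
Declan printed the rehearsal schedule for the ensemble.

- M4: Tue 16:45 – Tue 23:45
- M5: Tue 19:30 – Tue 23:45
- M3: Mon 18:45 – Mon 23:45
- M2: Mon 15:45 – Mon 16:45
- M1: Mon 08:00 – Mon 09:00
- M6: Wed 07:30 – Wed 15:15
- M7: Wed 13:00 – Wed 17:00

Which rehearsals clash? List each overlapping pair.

Sorted by start: M1, M2, M3, M4, M5, M6, M7.
M2 starts after M1 ends — done with M1.
M3 starts after M2 ends — done with M2.
M4 starts after M3 ends — done with M3.
M5 starts before M4 ends → M4 and M5 overlap.
M6 starts after M4 ends — done with M4.
M6 starts after M5 ends — done with M5.
M7 starts before M6 ends → M6 and M7 overlap.

M4 & M5, M6 & M7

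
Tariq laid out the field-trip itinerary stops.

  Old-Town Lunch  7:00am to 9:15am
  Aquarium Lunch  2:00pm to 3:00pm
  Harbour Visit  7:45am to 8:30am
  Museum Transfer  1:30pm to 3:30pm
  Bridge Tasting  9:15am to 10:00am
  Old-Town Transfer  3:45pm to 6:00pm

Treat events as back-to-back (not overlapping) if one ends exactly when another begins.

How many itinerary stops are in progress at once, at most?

2

Sweep the timeline, counting +1 at each start and −1 at each end (ends before starts at a tie):
7:00am start Old-Town Lunch → 1
7:45am start Harbour Visit → 2
8:30am end Harbour Visit → 1
9:15am end Old-Town Lunch → 0
9:15am start Bridge Tasting → 1
10:00am end Bridge Tasting → 0
1:30pm start Museum Transfer → 1
2:00pm start Aquarium Lunch → 2
3:00pm end Aquarium Lunch → 1
3:30pm end Museum Transfer → 0
3:45pm start Old-Town Transfer → 1
6:00pm end Old-Town Transfer → 0
Peak is 2, at 7:45am (Harbour Visit, Old-Town Lunch).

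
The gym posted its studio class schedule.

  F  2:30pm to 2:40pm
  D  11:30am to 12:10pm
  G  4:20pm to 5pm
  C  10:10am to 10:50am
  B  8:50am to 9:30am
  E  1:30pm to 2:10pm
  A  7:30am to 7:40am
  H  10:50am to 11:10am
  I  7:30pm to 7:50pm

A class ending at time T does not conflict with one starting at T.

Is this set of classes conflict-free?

Sorted by start: A, B, C, H, D, E, F, G, I.
B starts after A ends; A is clear from here.
C starts after B ends; B is clear from here.
H starts exactly when C ends (back-to-back, no overlap); C is clear from here.
D starts after H ends; H is clear from here.
E starts after D ends; D is clear from here.
F starts after E ends; E is clear from here.
G starts after F ends; F is clear from here.
I starts after G ends.
Every pair is clear; the schedule has no overlaps.

Yes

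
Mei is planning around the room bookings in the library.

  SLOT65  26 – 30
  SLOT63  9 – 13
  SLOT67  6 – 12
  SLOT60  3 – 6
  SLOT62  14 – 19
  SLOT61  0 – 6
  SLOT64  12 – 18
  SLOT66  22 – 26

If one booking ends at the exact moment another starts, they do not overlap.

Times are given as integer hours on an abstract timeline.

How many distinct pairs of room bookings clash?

4

Sorted by start: SLOT61, SLOT60, SLOT67, SLOT63, SLOT64, SLOT62, SLOT66, SLOT65.
SLOT60 starts before SLOT61 ends → SLOT61 and SLOT60 overlap.
SLOT67 starts exactly when SLOT61 ends (back-to-back, no overlap), so nothing later overlaps SLOT61 either.
SLOT67 starts exactly when SLOT60 ends (back-to-back, no overlap), so nothing later overlaps SLOT60 either.
SLOT63 starts before SLOT67 ends → SLOT67 and SLOT63 overlap.
SLOT64 starts exactly when SLOT67 ends (back-to-back, no overlap), so nothing later overlaps SLOT67 either.
SLOT64 starts before SLOT63 ends → SLOT63 and SLOT64 overlap.
SLOT62 starts after SLOT63 ends, so nothing later overlaps SLOT63 either.
SLOT62 starts before SLOT64 ends → SLOT64 and SLOT62 overlap.
SLOT66 starts after SLOT64 ends, so nothing later overlaps SLOT64 either.
SLOT66 starts after SLOT62 ends, so nothing later overlaps SLOT62 either.
SLOT65 starts exactly when SLOT66 ends (back-to-back, no overlap).
Overlapping pairs: SLOT60 & SLOT61, SLOT62 & SLOT64, SLOT63 & SLOT64, SLOT63 & SLOT67 — 4 in total.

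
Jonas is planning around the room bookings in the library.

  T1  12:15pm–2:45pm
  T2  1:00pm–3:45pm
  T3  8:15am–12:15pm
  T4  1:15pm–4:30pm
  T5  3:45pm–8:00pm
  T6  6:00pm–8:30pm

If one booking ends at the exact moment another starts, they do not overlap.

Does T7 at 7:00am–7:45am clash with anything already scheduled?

No — it doesn't clash with anything

T3: starts 8:15am at or after T7 ends 7:45am → clear.
T1: starts 12:15pm at or after T7 ends 7:45am → clear.
T2: starts 1:00pm at or after T7 ends 7:45am → clear.
T4: starts 1:15pm at or after T7 ends 7:45am → clear.
T5: starts 3:45pm at or after T7 ends 7:45am → clear.
T6: starts 6:00pm at or after T7 ends 7:45am → clear.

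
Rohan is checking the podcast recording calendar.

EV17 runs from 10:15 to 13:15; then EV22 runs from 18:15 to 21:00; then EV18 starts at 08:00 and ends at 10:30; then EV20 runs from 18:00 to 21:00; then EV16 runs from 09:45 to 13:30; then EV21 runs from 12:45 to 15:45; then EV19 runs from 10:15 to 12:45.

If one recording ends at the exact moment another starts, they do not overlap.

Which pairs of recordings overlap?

Check each pair: they overlap iff neither finishes before the other starts.
Sorted by start: EV18, EV16, EV17, EV19, EV21, EV20, EV22.
EV16 starts before EV18 ends → EV18 and EV16 overlap.
EV17 starts before EV18 ends → EV18 and EV17 overlap.
EV19 starts before EV18 ends → EV18 and EV19 overlap.
EV21 starts after EV18 ends, so EV18 has no further overlaps.
EV17 starts before EV16 ends → EV16 and EV17 overlap.
EV19 starts before EV16 ends → EV16 and EV19 overlap.
EV21 starts before EV16 ends → EV16 and EV21 overlap.
EV20 starts after EV16 ends, so EV16 has no further overlaps.
EV19 starts before EV17 ends → EV17 and EV19 overlap.
EV21 starts before EV17 ends → EV17 and EV21 overlap.
EV20 starts after EV17 ends, so EV17 has no further overlaps.
EV21 starts exactly when EV19 ends (back-to-back, no overlap), so EV19 has no further overlaps.
EV20 starts after EV21 ends, so EV21 has no further overlaps.
EV22 starts before EV20 ends → EV20 and EV22 overlap.

EV16 & EV17, EV16 & EV18, EV16 & EV19, EV16 & EV21, EV17 & EV18, EV17 & EV19, EV17 & EV21, EV18 & EV19, EV20 & EV22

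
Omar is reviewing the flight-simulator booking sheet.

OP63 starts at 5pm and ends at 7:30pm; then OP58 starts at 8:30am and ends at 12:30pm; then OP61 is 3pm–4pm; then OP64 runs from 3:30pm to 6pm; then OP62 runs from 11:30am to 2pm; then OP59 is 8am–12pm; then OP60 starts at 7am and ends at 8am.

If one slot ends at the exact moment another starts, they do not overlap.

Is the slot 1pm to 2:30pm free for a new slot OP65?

OP60: ends 8am at or before OP65 starts 1pm → clear.
OP59: ends 12pm at or before OP65 starts 1pm → clear.
OP58: ends 12:30pm at or before OP65 starts 1pm → clear.
OP62: starts 11:30am before OP65 ends 2:30pm, and ends 2pm after OP65 starts 1pm → overlap.
OP61: starts 3pm at or after OP65 ends 2:30pm → clear.
OP64: starts 3:30pm at or after OP65 ends 2:30pm → clear.
OP63: starts 5pm at or after OP65 ends 2:30pm → clear.
OP65 overlaps OP62.

No — it overlaps OP62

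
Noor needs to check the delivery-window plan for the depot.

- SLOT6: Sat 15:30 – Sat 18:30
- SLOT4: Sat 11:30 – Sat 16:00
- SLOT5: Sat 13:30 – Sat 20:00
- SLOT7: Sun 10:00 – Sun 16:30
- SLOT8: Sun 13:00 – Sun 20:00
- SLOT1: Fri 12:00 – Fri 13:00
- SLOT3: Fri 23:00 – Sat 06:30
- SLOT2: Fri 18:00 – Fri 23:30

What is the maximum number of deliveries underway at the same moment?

Sweep the timeline, counting +1 at each start and −1 at each end (ends before starts at a tie):
Fri 12:00 start SLOT1 → 1
Fri 13:00 end SLOT1 → 0
Fri 18:00 start SLOT2 → 1
Fri 23:00 start SLOT3 → 2
Fri 23:30 end SLOT2 → 1
Sat 06:30 end SLOT3 → 0
Sat 11:30 start SLOT4 → 1
Sat 13:30 start SLOT5 → 2
Sat 15:30 start SLOT6 → 3
Sat 16:00 end SLOT4 → 2
Sat 18:30 end SLOT6 → 1
Sat 20:00 end SLOT5 → 0
Sun 10:00 start SLOT7 → 1
Sun 13:00 start SLOT8 → 2
Sun 16:30 end SLOT7 → 1
Sun 20:00 end SLOT8 → 0
Peak is 3, at Sat 15:30 (SLOT4, SLOT5, SLOT6).

3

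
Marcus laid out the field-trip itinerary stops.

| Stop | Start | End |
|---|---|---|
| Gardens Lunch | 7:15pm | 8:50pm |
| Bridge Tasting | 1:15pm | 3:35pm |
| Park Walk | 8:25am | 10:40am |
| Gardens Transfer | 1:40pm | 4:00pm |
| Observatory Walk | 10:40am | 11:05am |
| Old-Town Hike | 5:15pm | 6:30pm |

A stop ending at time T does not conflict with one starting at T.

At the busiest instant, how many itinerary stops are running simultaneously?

Walk through starts and ends in time order (an end at T is processed before a start at T):
8:25am start Park Walk → 1
10:40am end Park Walk → 0
10:40am start Observatory Walk → 1
11:05am end Observatory Walk → 0
1:15pm start Bridge Tasting → 1
1:40pm start Gardens Transfer → 2
3:35pm end Bridge Tasting → 1
4:00pm end Gardens Transfer → 0
5:15pm start Old-Town Hike → 1
6:30pm end Old-Town Hike → 0
7:15pm start Gardens Lunch → 1
8:50pm end Gardens Lunch → 0
Peak is 2, at 1:40pm (Bridge Tasting, Gardens Transfer).

2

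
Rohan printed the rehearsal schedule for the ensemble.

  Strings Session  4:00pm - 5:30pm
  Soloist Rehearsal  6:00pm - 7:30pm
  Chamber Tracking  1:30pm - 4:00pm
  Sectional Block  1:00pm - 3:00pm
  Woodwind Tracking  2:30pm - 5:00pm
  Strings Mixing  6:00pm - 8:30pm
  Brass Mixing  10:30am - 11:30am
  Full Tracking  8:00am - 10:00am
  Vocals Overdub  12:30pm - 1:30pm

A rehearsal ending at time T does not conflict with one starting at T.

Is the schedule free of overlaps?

No

Sorted by start: Full Tracking, Brass Mixing, Vocals Overdub, Sectional Block, Chamber Tracking, Woodwind Tracking, Strings Session, Strings Mixing, Soloist Rehearsal.
Brass Mixing starts after Full Tracking ends, so nothing later overlaps Full Tracking either.
Vocals Overdub starts after Brass Mixing ends, so nothing later overlaps Brass Mixing either.
Sectional Block starts before Vocals Overdub ends → Vocals Overdub and Sectional Block overlap.
That's a conflict, so the schedule is not conflict-free.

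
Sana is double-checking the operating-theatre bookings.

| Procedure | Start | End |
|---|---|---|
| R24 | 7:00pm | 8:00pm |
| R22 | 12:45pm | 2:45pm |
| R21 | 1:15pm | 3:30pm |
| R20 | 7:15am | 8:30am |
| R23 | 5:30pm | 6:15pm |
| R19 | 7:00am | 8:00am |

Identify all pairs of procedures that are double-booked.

Sorted by start: R19, R20, R22, R21, R23, R24.
R20 starts before R19 ends → R19 and R20 overlap.
R22 starts after R19 ends, so nothing later overlaps R19 either.
R22 starts after R20 ends, so nothing later overlaps R20 either.
R21 starts before R22 ends → R22 and R21 overlap.
R23 starts after R22 ends, so nothing later overlaps R22 either.
R23 starts after R21 ends, so nothing later overlaps R21 either.
R24 starts after R23 ends.

R19 & R20, R21 & R22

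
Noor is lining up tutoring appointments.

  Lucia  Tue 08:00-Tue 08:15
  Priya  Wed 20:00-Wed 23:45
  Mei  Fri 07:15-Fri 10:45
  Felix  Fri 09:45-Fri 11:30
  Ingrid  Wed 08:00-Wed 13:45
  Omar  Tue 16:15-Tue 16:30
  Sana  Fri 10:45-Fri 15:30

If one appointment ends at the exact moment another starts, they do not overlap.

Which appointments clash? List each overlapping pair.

Felix & Mei, Felix & Sana

Sorted by start: Lucia, Omar, Ingrid, Priya, Mei, Felix, Sana.
Omar starts after Lucia ends — done with Lucia.
Ingrid starts after Omar ends — done with Omar.
Priya starts after Ingrid ends — done with Ingrid.
Mei starts after Priya ends — done with Priya.
Felix starts before Mei ends → Mei and Felix overlap.
Sana starts exactly when Mei ends (back-to-back, no overlap).
Sana starts before Felix ends → Felix and Sana overlap.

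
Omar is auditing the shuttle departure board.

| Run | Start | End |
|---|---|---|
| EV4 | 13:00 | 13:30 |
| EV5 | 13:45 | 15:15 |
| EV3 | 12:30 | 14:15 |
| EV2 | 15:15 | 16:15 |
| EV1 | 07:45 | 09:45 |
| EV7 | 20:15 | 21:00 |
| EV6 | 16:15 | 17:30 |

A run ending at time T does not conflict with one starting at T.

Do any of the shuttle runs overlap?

Two intervals overlap when each starts before the other ends.
Sorted by start: EV1, EV3, EV4, EV5, EV2, EV6, EV7.
EV3 starts after EV1 ends, so nothing later overlaps EV1 either.
EV4 starts before EV3 ends → EV3 and EV4 overlap.
That's a conflict, so the schedule is not conflict-free.

Yes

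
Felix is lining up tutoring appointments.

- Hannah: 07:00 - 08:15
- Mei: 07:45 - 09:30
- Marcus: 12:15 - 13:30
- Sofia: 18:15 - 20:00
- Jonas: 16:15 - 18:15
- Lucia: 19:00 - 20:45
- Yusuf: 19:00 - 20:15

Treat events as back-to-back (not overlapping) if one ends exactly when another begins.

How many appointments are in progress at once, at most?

3

Walk through starts and ends in time order (an end at T is processed before a start at T):
07:00 start Hannah → 1
07:45 start Mei → 2
08:15 end Hannah → 1
09:30 end Mei → 0
12:15 start Marcus → 1
13:30 end Marcus → 0
16:15 start Jonas → 1
18:15 end Jonas → 0
18:15 start Sofia → 1
19:00 start Lucia → 2
19:00 start Yusuf → 3
20:00 end Sofia → 2
20:15 end Yusuf → 1
20:45 end Lucia → 0
Peak is 3, at 19:00 (Lucia, Sofia, Yusuf).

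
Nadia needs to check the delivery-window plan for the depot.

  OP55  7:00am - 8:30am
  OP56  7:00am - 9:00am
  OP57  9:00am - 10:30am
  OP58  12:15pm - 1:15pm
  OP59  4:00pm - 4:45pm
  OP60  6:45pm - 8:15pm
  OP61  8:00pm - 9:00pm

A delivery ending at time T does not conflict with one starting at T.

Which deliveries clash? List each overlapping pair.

OP55 & OP56, OP60 & OP61

Sorted by start: OP55, OP56, OP57, OP58, OP59, OP60, OP61.
OP56 starts before OP55 ends → OP55 and OP56 overlap.
OP57 starts after OP55 ends, so OP55 has no further overlaps.
OP57 starts exactly when OP56 ends (back-to-back, no overlap), so OP56 has no further overlaps.
OP58 starts after OP57 ends, so OP57 has no further overlaps.
OP59 starts after OP58 ends, so OP58 has no further overlaps.
OP60 starts after OP59 ends, so OP59 has no further overlaps.
OP61 starts before OP60 ends → OP60 and OP61 overlap.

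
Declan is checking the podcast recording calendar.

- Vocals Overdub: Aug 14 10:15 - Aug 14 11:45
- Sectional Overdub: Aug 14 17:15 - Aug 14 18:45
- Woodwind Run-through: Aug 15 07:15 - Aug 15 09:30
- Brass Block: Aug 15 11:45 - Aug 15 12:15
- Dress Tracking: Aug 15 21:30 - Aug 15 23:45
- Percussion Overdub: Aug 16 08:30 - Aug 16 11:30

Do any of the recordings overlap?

No

Sorted by start: Vocals Overdub, Sectional Overdub, Woodwind Run-through, Brass Block, Dress Tracking, Percussion Overdub.
Sectional Overdub starts after Vocals Overdub ends, so Vocals Overdub has no further overlaps.
Woodwind Run-through starts after Sectional Overdub ends, so Sectional Overdub has no further overlaps.
Brass Block starts after Woodwind Run-through ends, so Woodwind Run-through has no further overlaps.
Dress Tracking starts after Brass Block ends, so Brass Block has no further overlaps.
Percussion Overdub starts after Dress Tracking ends.
Every pair is clear; the schedule has no overlaps.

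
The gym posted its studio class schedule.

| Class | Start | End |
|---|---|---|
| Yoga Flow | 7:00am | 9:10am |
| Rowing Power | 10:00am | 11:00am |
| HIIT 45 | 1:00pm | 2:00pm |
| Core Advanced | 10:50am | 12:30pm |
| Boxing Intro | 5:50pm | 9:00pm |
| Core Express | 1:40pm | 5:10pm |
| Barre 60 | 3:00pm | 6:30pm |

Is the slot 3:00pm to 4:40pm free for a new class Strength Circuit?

Yoga Flow: ends 9:10am at or before Strength Circuit starts 3:00pm → clear.
Rowing Power: ends 11:00am at or before Strength Circuit starts 3:00pm → clear.
Core Advanced: ends 12:30pm at or before Strength Circuit starts 3:00pm → clear.
HIIT 45: ends 2:00pm at or before Strength Circuit starts 3:00pm → clear.
Core Express: starts 1:40pm before Strength Circuit ends 4:40pm, and ends 5:10pm after Strength Circuit starts 3:00pm → overlap.
Barre 60: starts 3:00pm before Strength Circuit ends 4:40pm, and ends 6:30pm after Strength Circuit starts 3:00pm → overlap.
Boxing Intro: starts 5:50pm at or after Strength Circuit ends 4:40pm → clear.
Strength Circuit overlaps Barre 60, Core Express.

No — it overlaps Barre 60, Core Express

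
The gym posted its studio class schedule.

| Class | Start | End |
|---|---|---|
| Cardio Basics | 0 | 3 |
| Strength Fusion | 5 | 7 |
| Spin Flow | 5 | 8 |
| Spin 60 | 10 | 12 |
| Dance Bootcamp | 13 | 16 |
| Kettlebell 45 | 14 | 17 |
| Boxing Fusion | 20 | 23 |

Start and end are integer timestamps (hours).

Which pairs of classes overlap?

Dance Bootcamp & Kettlebell 45, Spin Flow & Strength Fusion

Sorted by start: Cardio Basics, Strength Fusion, Spin Flow, Spin 60, Dance Bootcamp, Kettlebell 45, Boxing Fusion.
Strength Fusion starts after Cardio Basics ends — done with Cardio Basics.
Spin Flow starts before Strength Fusion ends → Strength Fusion and Spin Flow overlap.
Spin 60 starts after Strength Fusion ends — done with Strength Fusion.
Spin 60 starts after Spin Flow ends — done with Spin Flow.
Dance Bootcamp starts after Spin 60 ends — done with Spin 60.
Kettlebell 45 starts before Dance Bootcamp ends → Dance Bootcamp and Kettlebell 45 overlap.
Boxing Fusion starts after Dance Bootcamp ends.
Boxing Fusion starts after Kettlebell 45 ends.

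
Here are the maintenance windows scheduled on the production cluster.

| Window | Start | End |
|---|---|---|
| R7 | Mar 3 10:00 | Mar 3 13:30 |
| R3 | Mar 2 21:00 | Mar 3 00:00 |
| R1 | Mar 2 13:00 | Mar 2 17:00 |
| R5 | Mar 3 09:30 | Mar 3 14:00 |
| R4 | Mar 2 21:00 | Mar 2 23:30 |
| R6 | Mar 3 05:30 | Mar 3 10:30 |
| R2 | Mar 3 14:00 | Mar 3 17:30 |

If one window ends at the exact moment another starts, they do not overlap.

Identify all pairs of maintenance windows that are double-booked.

Check each pair: they overlap iff neither finishes before the other starts.
Sorted by start: R1, R3, R4, R6, R5, R7, R2.
R3 starts after R1 ends — done with R1.
R4 starts before R3 ends → R3 and R4 overlap.
R6 starts after R3 ends — done with R3.
R6 starts after R4 ends — done with R4.
R5 starts before R6 ends → R6 and R5 overlap.
R7 starts before R6 ends → R6 and R7 overlap.
R2 starts after R6 ends.
R7 starts before R5 ends → R5 and R7 overlap.
R2 starts exactly when R5 ends (back-to-back, no overlap).
R2 starts after R7 ends.

R3 & R4, R5 & R6, R5 & R7, R6 & R7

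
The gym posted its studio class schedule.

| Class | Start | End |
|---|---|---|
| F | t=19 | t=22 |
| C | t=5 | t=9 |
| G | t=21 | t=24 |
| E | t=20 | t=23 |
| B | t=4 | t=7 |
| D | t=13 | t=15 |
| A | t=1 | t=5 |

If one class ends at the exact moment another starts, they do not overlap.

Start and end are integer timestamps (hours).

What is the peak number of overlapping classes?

Sort all start/end points and keep a running count:
t=1 start A → 1
t=4 start B → 2
t=5 end A → 1
t=5 start C → 2
t=7 end B → 1
t=9 end C → 0
t=13 start D → 1
t=15 end D → 0
t=19 start F → 1
t=20 start E → 2
t=21 start G → 3
t=22 end F → 2
t=23 end E → 1
t=24 end G → 0
Peak is 3, at t=21 (E, F, G).

3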